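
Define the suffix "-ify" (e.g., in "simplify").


Suffix: -ify
Example: simplify (simple + -ify, with a spelling change)
Meaning = to make


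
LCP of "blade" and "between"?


Word 1: "blade"
Word 2: "between"
Comparing from start:
  Pos 0: 'b' == 'b'
  Pos 1: 'l' != 'e' (stop)
LCP = "b" (length 1)


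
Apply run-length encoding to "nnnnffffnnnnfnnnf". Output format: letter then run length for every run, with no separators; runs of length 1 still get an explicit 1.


String: "nnnnffffnnnnfnnnf"
Scanning for consecutive runs:
  'n' x 4
  'f' x 4
  'n' x 4
  'f' x 1
  'n' x 3
  'f' x 1
RLE = "n4f4n4f1n3f1"


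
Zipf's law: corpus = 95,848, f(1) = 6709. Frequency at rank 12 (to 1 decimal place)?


Zipf's law: f(r) = f(1) / r
f(1) = 6709
f(12) = 6709 / 12
= 559.1 occurrences


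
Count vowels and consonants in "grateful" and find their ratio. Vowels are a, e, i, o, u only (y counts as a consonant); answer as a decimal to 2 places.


Word: "grateful"
Vowels (a,e,i,o,u): 3
Consonants: 5
Ratio = 3/5
= 0.60


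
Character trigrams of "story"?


Word: "story" (length 5)
Number of trigrams = 5 - 3 + 1 = 3
  Position 0: "sto"
  Position 1: "tor"
  Position 2: "ory"
Trigrams = "sto", "tor", "ory"


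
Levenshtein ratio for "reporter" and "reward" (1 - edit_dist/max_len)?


Word 1: "reporter" (length 8)
Word 2: "reward" (length 6)
One optimal edit sequence:
  1. keep 'r'
  2. keep 'e'
  3. substitute 'p' -> 'w'  (+1)
  4. substitute 'o' -> 'a'  (+1)
  5. keep 'r'
  6. delete 't'  (+1)
  7. delete 'e'  (+1)
  8. substitute 'r' -> 'd'  (+1)
Edit distance = 5
Max length = max(8, 6) = 8
Similarity = 1 - 5/8
= 0.3750


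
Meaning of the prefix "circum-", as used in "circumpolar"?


Prefix: circum-
Example: circumpolar = circum- + polar
Meaning = around


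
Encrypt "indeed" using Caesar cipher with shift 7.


Word: "indeed"
Shift: 7
Each letter → (letter + shift) mod 26:
  'i' (8) + 7 = 15 → 'p'
  'n' (13) + 7 = 20 → 'u'
  'd' (3) + 7 = 10 → 'k'
  'e' (4) + 7 = 11 → 'l'
  'e' (4) + 7 = 11 → 'l'
  'd' (3) + 7 = 10 → 'k'
Result = "pukllk"


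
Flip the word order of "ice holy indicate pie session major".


Original: "ice holy indicate pie session major"
Words (1..n): ice | holy | indicate | pie | session | major
Reversed (n..1): major | session | pie | indicate | holy | ice
Result = "major session pie indicate holy ice"


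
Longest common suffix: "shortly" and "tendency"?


Word 1: "shortly"
Word 2: "tendency"
Comparing from end:
  Pos -1: 'y' == 'y'
  Pos -2: 'l' != 'c' (stop)
LCS = "y" (length 1)


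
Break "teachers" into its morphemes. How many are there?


Word: "teachers"
Morphemes: teach + -er + -s
Each morpheme carries meaning
= 3 morphemes


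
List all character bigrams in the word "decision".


Word: "decision" (length 8)
Number of bigrams = 8 - 2 + 1 = 7
  Position 0: "de"
  Position 1: "ec"
  Position 2: "ci"
  Position 3: "is"
  Position 4: "si"
  Position 5: "io"
  Position 6: "on"
Bigrams = "de", "ec", "ci", "is", "si", "io", "on"


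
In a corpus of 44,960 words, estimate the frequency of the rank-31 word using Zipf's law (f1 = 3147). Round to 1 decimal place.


Zipf's law: f(r) = f(1) / r
f(1) = 3147
f(31) = 3147 / 31
= 101.5 occurrences


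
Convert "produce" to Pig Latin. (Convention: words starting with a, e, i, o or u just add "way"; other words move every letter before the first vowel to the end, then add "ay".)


Word: "produce"
Starts with consonant(s) → move to end, add 'ay'
Consonant cluster: "pr"
Pig Latin = "oducepray"


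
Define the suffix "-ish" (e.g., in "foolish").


Suffix: -ish
Example: foolish (fool + -ish)
Meaning = somewhat / having the qualities of


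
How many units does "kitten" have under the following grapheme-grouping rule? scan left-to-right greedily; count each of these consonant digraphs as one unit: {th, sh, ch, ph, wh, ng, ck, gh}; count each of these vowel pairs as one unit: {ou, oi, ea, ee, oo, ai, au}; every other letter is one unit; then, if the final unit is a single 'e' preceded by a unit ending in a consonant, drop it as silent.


Word: "kitten" (6 letters)
Left-to-right scan:
  1. 'k' (letter)
  2. 'i' (letter)
  3. 't' (letter)
  4. 't' (letter)
  5. 'e' (letter)
  6. 'n' (letter)
Units from scan: 6
Sound units = 6 units


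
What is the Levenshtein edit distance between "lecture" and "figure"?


Word 1: "lecture" (length 7)
Word 2: "figure" (length 6)
One optimal edit sequence (insert/delete/substitute each cost 1):
  1. delete 'l'  (+1)
  2. substitute 'e' -> 'f'  (+1)
  3. substitute 'c' -> 'i'  (+1)
  4. substitute 't' -> 'g'  (+1)
  5. keep 'u'
  6. keep 'r'
  7. keep 'e'
Total edit operations: 4
Edit distance = 4


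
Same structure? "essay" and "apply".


Pattern of "essay": [0, 1, 1, 2, 3]
Pattern of "apply": [0, 1, 1, 2, 3]
Patterns match
Same pattern = Yes


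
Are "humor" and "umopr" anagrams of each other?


Word 1: "humor" → sorted: hmoru
Word 2: "umopr" → sorted: mopru
Same letters? hmoru != mopru
Anagram = No


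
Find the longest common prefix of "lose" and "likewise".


Word 1: "lose"
Word 2: "likewise"
Comparing from start:
  Pos 0: 'l' == 'l'
  Pos 1: 'o' != 'i' (stop)
LCP = "l" (length 1)


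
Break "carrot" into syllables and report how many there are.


Word: "carrot"
Syllable breakdown: car-rot
Counting: 2 parts
= 2 syllables


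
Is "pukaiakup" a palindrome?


Word: "pukaiakup"
Reversed: "pukaiakup"
Forward == Backward? pukaiakup == pukaiakup
Palindrome = Yes


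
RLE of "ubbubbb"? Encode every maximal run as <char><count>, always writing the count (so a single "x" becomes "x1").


String: "ubbubbb"
Scanning for consecutive runs:
  'u' x 1
  'b' x 2
  'u' x 1
  'b' x 3
RLE = "u1b2u1b3"


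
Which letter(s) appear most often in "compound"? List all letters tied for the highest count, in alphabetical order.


Word: "compound"
Letter counts:
  'c': 1
  'd': 1
  'm': 1
  'n': 1
  'o': 2
  'p': 1
  'u': 1
Maximum count = 2
Most frequent = 'o' (2 times each)


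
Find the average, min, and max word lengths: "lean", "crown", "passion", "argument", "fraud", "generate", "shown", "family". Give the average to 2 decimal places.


Lengths: "lean"=4, "crown"=5, "passion"=7, "argument"=8, "fraud"=5, "generate"=8, "shown"=5, "family"=6
Sum = 48, Count = 8
Average = 48/8 = 6.00
= avg=6.00, min=4, max=8


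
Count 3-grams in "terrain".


Word: "terrain" (length 7)
Number of 3-grams = length - 3 + 1 = 7 - 3 + 1
= 5


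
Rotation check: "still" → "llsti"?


Word: "still", Candidate: "llsti"
Method: check if candidate is substring of word+word
"stillstill" contains "llsti"? Yes
Is rotation = Yes


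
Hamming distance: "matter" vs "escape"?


Comparing character by character (same length = 6):
  Pos 0: 'm' vs 'e' !=
  Pos 1: 'a' vs 's' !=
  Pos 2: 't' vs 'c' !=
  Pos 3: 't' vs 'a' !=
  Pos 4: 'e' vs 'p' !=
  Pos 5: 'r' vs 'e' !=
Hamming distance = 6


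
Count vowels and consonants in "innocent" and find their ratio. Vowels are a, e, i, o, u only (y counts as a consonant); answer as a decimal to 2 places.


Word: "innocent"
Vowels (a,e,i,o,u): 3
Consonants: 5
Ratio = 3/5
= 0.60


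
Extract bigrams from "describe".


Word: "describe" (length 8)
Number of bigrams = 8 - 2 + 1 = 7
  Position 0: "de"
  Position 1: "es"
  Position 2: "sc"
  Position 3: "cr"
  Position 4: "ri"
  Position 5: "ib"
  Position 6: "be"
Bigrams = "de", "es", "sc", "cr", "ri", "ib", "be"


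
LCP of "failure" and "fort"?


Word 1: "failure"
Word 2: "fort"
Comparing from start:
  Pos 0: 'f' == 'f'
  Pos 1: 'a' != 'o' (stop)
LCP = "f" (length 1)


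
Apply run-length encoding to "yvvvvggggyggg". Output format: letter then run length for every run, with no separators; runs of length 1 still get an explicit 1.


String: "yvvvvggggyggg"
Scanning for consecutive runs:
  'y' x 1
  'v' x 4
  'g' x 4
  'y' x 1
  'g' x 3
RLE = "y1v4g4y1g3"


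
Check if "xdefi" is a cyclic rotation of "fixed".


Word: "fixed", Candidate: "xdefi"
Method: check if candidate is substring of word+word
"fixedfixed" contains "xdefi"? No
Is rotation = No


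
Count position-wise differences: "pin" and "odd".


Comparing character by character (same length = 3):
  Pos 0: 'p' vs 'o' !=
  Pos 1: 'i' vs 'd' !=
  Pos 2: 'n' vs 'd' !=
Hamming distance = 3


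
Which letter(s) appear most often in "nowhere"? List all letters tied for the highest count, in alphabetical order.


Word: "nowhere"
Letter counts:
  'e': 2
  'h': 1
  'n': 1
  'o': 1
  'r': 1
  'w': 1
Maximum count = 2
Most frequent = 'e' (2 times each)


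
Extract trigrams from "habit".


Word: "habit" (length 5)
Number of trigrams = 5 - 3 + 1 = 3
  Position 0: "hab"
  Position 1: "abi"
  Position 2: "bit"
Trigrams = "hab", "abi", "bit"


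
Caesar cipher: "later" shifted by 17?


Word: "later"
Shift: 17
Each letter → (letter + shift) mod 26:
  'l' (11) + 17 = 2 → 'c'
  'a' (0) + 17 = 17 → 'r'
  't' (19) + 17 = 10 → 'k'
  'e' (4) + 17 = 21 → 'v'
  'r' (17) + 17 = 8 → 'i'
Result = "crkvi"


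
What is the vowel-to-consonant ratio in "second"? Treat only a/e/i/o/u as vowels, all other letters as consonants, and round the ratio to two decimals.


Word: "second"
Vowels (a,e,i,o,u): 2
Consonants: 4
Ratio = 2/4
= 0.50


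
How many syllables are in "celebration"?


Word: "celebration"
Syllable breakdown: cel-e-bra-tion
Counting: 4 parts
= 4 syllables


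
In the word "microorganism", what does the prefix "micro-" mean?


Prefix: micro-
Example: microorganism = micro- + organism
Meaning = small


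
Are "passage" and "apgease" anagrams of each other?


Word 1: "passage" → sorted: aaegpss
Word 2: "apgease" → sorted: aaeegps
Same letters? aaegpss != aaeegps
Anagram = No


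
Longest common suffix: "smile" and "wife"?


Word 1: "smile"
Word 2: "wife"
Comparing from end:
  Pos -1: 'e' == 'e'
  Pos -2: 'l' != 'f' (stop)
LCS = "e" (length 1)


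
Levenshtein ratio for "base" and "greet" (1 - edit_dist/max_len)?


Word 1: "base" (length 4)
Word 2: "greet" (length 5)
One optimal edit sequence:
  1. substitute 'b' -> 'g'  (+1)
  2. substitute 'a' -> 'r'  (+1)
  3. substitute 's' -> 'e'  (+1)
  4. keep 'e'
  5. insert 't'  (+1)
Edit distance = 4
Max length = max(4, 5) = 5
Similarity = 1 - 4/5
= 0.2000


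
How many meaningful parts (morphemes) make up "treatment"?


Word: "treatment"
Morphemes: treat + -ment
Each morpheme carries meaning
= 2 morphemes


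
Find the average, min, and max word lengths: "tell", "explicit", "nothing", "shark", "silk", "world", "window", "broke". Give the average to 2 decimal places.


Lengths: "tell"=4, "explicit"=8, "nothing"=7, "shark"=5, "silk"=4, "world"=5, "window"=6, "broke"=5
Sum = 44, Count = 8
Average = 44/8 = 5.50
= avg=5.50, min=4, max=8


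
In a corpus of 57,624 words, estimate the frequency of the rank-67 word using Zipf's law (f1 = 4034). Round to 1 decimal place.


Zipf's law: f(r) = f(1) / r
f(1) = 4034
f(67) = 4034 / 67
= 60.2 occurrences


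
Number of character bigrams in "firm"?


Word: "firm" (length 4)
Number of 2-grams = length - 2 + 1 = 4 - 2 + 1
= 3


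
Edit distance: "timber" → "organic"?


Word 1: "timber" (length 6)
Word 2: "organic" (length 7)
One optimal edit sequence (insert/delete/substitute each cost 1):
  1. insert 'o'  (+1)
  2. substitute 't' -> 'r'  (+1)
  3. substitute 'i' -> 'g'  (+1)
  4. substitute 'm' -> 'a'  (+1)
  5. substitute 'b' -> 'n'  (+1)
  6. substitute 'e' -> 'i'  (+1)
  7. substitute 'r' -> 'c'  (+1)
Total edit operations: 7
Edit distance = 7


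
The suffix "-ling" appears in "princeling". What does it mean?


Suffix: -ling
Example: princeling = prince + -ling
Meaning = small / young


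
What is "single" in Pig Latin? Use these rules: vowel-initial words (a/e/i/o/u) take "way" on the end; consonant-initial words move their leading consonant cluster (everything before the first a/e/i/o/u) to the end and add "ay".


Word: "single"
Starts with consonant(s) → move to end, add 'ay'
Consonant cluster: "s"
Pig Latin = "inglesay"


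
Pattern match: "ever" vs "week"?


Pattern of "ever": [0, 1, 0, 2]
Pattern of "week": [0, 1, 1, 2]
Patterns do not match
Same pattern = No


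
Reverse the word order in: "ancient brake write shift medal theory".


Original: "ancient brake write shift medal theory"
Words (1..n): ancient | brake | write | shift | medal | theory
Reversed (n..1): theory | medal | shift | write | brake | ancient
Result = "theory medal shift write brake ancient"


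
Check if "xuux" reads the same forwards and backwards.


Word: "xuux"
Reversed: "xuux"
Forward == Backward? xuux == xuux
Palindrome = Yes


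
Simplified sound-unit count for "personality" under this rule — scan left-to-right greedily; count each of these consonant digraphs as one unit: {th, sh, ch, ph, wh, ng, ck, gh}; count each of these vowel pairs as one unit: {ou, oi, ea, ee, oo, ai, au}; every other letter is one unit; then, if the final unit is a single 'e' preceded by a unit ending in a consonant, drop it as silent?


Word: "personality" (11 letters)
Left-to-right scan:
  [1] 'p' (letter)
  [2] 'e' (letter)
  [3] 'r' (letter)
  [4] 's' (letter)
  [5] 'o' (letter)
  [6] 'n' (letter)
  [7] 'a' (letter)
  [8] 'l' (letter)
  [9] 'i' (letter)
  [10] 't' (letter)
  [11] 'y' (letter)
Units from scan: 11
Sound units = 11 units


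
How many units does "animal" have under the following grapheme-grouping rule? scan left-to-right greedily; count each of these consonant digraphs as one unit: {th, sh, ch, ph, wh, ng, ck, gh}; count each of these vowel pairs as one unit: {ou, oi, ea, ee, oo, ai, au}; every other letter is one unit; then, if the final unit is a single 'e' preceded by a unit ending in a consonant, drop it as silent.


Word: "animal" (6 letters)
Left-to-right scan:
  1. 'a' (letter)
  2. 'n' (letter)
  3. 'i' (letter)
  4. 'm' (letter)
  5. 'a' (letter)
  6. 'l' (letter)
Units from scan: 6
Sound units = 6 units


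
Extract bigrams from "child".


Word: "child" (length 5)
Number of bigrams = 5 - 2 + 1 = 4
  Position 0: "ch"
  Position 1: "hi"
  Position 2: "il"
  Position 3: "ld"
Bigrams = "ch", "hi", "il", "ld"


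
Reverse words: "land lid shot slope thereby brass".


Original: "land lid shot slope thereby brass"
Words (1..n): land | lid | shot | slope | thereby | brass
Reversed (n..1): brass | thereby | slope | shot | lid | land
Result = "brass thereby slope shot lid land"


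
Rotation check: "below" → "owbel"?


Word: "below", Candidate: "owbel"
Method: check if candidate is substring of word+word
"belowbelow" contains "owbel"? Yes
Is rotation = Yes


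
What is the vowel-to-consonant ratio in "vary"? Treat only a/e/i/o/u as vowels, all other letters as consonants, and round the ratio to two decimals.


Word: "vary"
Vowels (a,e,i,o,u): 1
Consonants: 3
Ratio = 1/3
= 0.33


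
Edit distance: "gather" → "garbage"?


Word 1: "gather" (length 6)
Word 2: "garbage" (length 7)
One optimal edit sequence (insert/delete/substitute each cost 1):
  1. keep 'g'
  2. keep 'a'
  3. insert 'r'  (+1)
  4. substitute 't' -> 'b'  (+1)
  5. substitute 'h' -> 'a'  (+1)
  6. substitute 'e' -> 'g'  (+1)
  7. substitute 'r' -> 'e'  (+1)
Total edit operations: 5
Edit distance = 5


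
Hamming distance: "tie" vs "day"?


Comparing character by character (same length = 3):
  Pos 0: 't' vs 'd' !=
  Pos 1: 'i' vs 'a' !=
  Pos 2: 'e' vs 'y' !=
Hamming distance = 3


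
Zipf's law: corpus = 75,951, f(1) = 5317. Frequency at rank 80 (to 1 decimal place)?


Zipf's law: f(r) = f(1) / r
f(1) = 5317
f(80) = 5317 / 80
= 66.5 occurrences


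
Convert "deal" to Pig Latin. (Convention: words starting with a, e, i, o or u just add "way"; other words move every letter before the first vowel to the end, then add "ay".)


Word: "deal"
Starts with consonant(s) → move to end, add 'ay'
Consonant cluster: "d"
Pig Latin = "ealday"


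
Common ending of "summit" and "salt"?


Word 1: "summit"
Word 2: "salt"
Comparing from end:
  Pos -1: 't' == 't'
  Pos -2: 'i' != 'l' (stop)
LCS = "t" (length 1)


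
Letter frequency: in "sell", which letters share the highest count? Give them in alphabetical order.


Word: "sell"
Letter counts:
  'e': 1
  'l': 2
  's': 1
Maximum count = 2
Most frequent = 'l' (2 times each)


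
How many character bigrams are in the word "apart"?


Word: "apart" (length 5)
Number of 2-grams = length - 2 + 1 = 5 - 2 + 1
= 4


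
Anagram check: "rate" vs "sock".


Word 1: "rate" → sorted: aert
Word 2: "sock" → sorted: ckos
Same letters? aert != ckos
Anagram = No


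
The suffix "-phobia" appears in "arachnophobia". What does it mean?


Suffix: -phobia
Example: arachnophobia (arachno- + -phobia)
Meaning = fear of


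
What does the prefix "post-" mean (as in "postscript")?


Prefix: post-
Example: postscript = post- + script
Meaning = after


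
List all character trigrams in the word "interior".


Word: "interior" (length 8)
Number of trigrams = 8 - 3 + 1 = 6
  Position 0: "int"
  Position 1: "nte"
  Position 2: "ter"
  Position 3: "eri"
  Position 4: "rio"
  Position 5: "ior"
Trigrams = "int", "nte", "ter", "eri", "rio", "ior"


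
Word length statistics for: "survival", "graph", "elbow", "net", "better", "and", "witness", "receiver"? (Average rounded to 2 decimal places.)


Lengths: "survival"=8, "graph"=5, "elbow"=5, "net"=3, "better"=6, "and"=3, "witness"=7, "receiver"=8
Sum = 45, Count = 8
Average = 45/8 = 5.63
= avg=5.63, min=3, max=8


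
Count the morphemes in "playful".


Word: "playful"
Morphemes: play | -ful
Each morpheme carries meaning
= 2 morphemes


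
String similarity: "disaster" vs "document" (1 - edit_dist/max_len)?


Word 1: "disaster" (length 8)
Word 2: "document" (length 8)
One optimal edit sequence:
  1. keep 'd'
  2. substitute 'i' -> 'o'  (+1)
  3. substitute 's' -> 'c'  (+1)
  4. substitute 'a' -> 'u'  (+1)
  5. substitute 's' -> 'm'  (+1)
  6. substitute 't' -> 'e'  (+1)
  7. substitute 'e' -> 'n'  (+1)
  8. substitute 'r' -> 't'  (+1)
Edit distance = 7
Max length = max(8, 8) = 8
Similarity = 1 - 7/8
= 0.1250


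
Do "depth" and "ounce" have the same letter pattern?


Pattern of "depth": [0, 1, 2, 3, 4]
Pattern of "ounce": [0, 1, 2, 3, 4]
Patterns match
Same pattern = Yes


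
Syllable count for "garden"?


Word: "garden"
Syllable breakdown: gar · den
Counting: 2 parts
= 2 syllables


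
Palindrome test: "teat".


Word: "teat"
Reversed: "taet"
Forward == Backward? teat != taet
Palindrome = No


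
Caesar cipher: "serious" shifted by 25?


Word: "serious"
Shift: 25
Each letter → (letter + shift) mod 26:
  's' (18) + 25 = 17 → 'r'
  'e' (4) + 25 = 3 → 'd'
  'r' (17) + 25 = 16 → 'q'
  'i' (8) + 25 = 7 → 'h'
  'o' (14) + 25 = 13 → 'n'
  'u' (20) + 25 = 19 → 't'
  's' (18) + 25 = 17 → 'r'
Result = "rdqhntr"


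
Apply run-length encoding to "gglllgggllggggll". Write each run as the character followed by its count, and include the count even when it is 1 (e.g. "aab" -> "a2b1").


String: "gglllgggllggggll"
Scanning for consecutive runs:
  'g' x 2
  'l' x 3
  'g' x 3
  'l' x 2
  'g' x 4
  'l' x 2
RLE = "g2l3g3l2g4l2"


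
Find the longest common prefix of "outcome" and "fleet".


Word 1: "outcome"
Word 2: "fleet"
Comparing from start:
  Pos 0: 'o' != 'f' (stop)
LCP = "" (length 0)


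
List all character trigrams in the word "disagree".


Word: "disagree" (length 8)
Number of trigrams = 8 - 3 + 1 = 6
  Position 0: "dis"
  Position 1: "isa"
  Position 2: "sag"
  Position 3: "agr"
  Position 4: "gre"
  Position 5: "ree"
Trigrams = "dis", "isa", "sag", "agr", "gre", "ree"


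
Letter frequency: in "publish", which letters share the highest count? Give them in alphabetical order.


Word: "publish"
Letter counts:
  'b': 1
  'h': 1
  'i': 1
  'l': 1
  'p': 1
  's': 1
  'u': 1
Maximum count = 1
Most frequent = 'b', 'h', 'i', 'l', 'p', 's', 'u' (1 time each)


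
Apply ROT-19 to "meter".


Word: "meter"
Shift: 19
Each letter → (letter + shift) mod 26:
  'm' (12) + 19 = 5 → 'f'
  'e' (4) + 19 = 23 → 'x'
  't' (19) + 19 = 12 → 'm'
  'e' (4) + 19 = 23 → 'x'
  'r' (17) + 19 = 10 → 'k'
Result = "fxmxk"


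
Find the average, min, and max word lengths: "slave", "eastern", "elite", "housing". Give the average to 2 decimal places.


Lengths: "slave"=5, "eastern"=7, "elite"=5, "housing"=7
Sum = 24, Count = 4
Average = 24/4 = 6.00
= avg=6.00, min=5, max=7


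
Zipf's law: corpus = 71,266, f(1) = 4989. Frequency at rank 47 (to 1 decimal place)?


Zipf's law: f(r) = f(1) / r
f(1) = 4989
f(47) = 4989 / 47
= 106.1 occurrences


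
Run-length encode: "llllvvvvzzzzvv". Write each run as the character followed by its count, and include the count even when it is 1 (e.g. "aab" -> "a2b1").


String: "llllvvvvzzzzvv"
Scanning for consecutive runs:
  'l' x 4
  'v' x 4
  'z' x 4
  'v' x 2
RLE = "l4v4z4v2"


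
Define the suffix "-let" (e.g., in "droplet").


Suffix: -let
Example: droplet = drop + -let
Meaning = small


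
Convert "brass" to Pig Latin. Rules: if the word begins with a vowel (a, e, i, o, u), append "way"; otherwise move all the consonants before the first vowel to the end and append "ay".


Word: "brass"
Starts with consonant(s) → move to end, add 'ay'
Consonant cluster: "br"
Pig Latin = "assbray"


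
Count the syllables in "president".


Word: "president"
Syllable breakdown: pres · i · dent
Counting: 3 parts
= 3 syllables


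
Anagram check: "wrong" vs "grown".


Word 1: "wrong" → sorted: gnorw
Word 2: "grown" → sorted: gnorw
Same letters? gnorw == gnorw
Anagram = Yes


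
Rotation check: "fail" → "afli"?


Word: "fail", Candidate: "afli"
Method: check if candidate is substring of word+word
"failfail" contains "afli"? No
Is rotation = No


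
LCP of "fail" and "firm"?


Word 1: "fail"
Word 2: "firm"
Comparing from start:
  Pos 0: 'f' == 'f'
  Pos 1: 'a' != 'i' (stop)
LCP = "f" (length 1)


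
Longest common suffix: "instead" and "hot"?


Word 1: "instead"
Word 2: "hot"
Comparing from end:
  Pos -1: 'd' != 't' (stop)
LCS = "" (length 0)


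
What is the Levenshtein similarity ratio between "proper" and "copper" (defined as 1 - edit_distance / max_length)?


Word 1: "proper" (length 6)
Word 2: "copper" (length 6)
One optimal edit sequence:
  1. substitute 'p' -> 'c'  (+1)
  2. substitute 'r' -> 'o'  (+1)
  3. substitute 'o' -> 'p'  (+1)
  4. keep 'p'
  5. keep 'e'
  6. keep 'r'
Edit distance = 3
Max length = max(6, 6) = 6
Similarity = 1 - 3/6
= 0.5000


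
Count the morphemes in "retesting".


Word: "retesting"
Morphemes: re- / test / -ing
Each morpheme carries meaning
= 3 morphemes


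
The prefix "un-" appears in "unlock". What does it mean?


Prefix: un-
Example: unlock (un- + lock)
Meaning = not / reverse


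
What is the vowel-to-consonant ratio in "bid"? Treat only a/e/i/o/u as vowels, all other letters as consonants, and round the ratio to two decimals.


Word: "bid"
Vowels (a,e,i,o,u): 1
Consonants: 2
Ratio = 1/2
= 0.50


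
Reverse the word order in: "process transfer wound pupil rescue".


Original: "process transfer wound pupil rescue"
Words (1..n): process | transfer | wound | pupil | rescue
Reversed (n..1): rescue | pupil | wound | transfer | process
Result = "rescue pupil wound transfer process"


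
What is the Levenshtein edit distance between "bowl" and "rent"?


Word 1: "bowl" (length 4)
Word 2: "rent" (length 4)
One optimal edit sequence (insert/delete/substitute each cost 1):
  1. substitute 'b' -> 'r'  (+1)
  2. substitute 'o' -> 'e'  (+1)
  3. substitute 'w' -> 'n'  (+1)
  4. substitute 'l' -> 't'  (+1)
Total edit operations: 4
Edit distance = 4


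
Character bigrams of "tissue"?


Word: "tissue" (length 6)
Number of bigrams = 6 - 2 + 1 = 5
  Position 0: "ti"
  Position 1: "is"
  Position 2: "ss"
  Position 3: "su"
  Position 4: "ue"
Bigrams = "ti", "is", "ss", "su", "ue"


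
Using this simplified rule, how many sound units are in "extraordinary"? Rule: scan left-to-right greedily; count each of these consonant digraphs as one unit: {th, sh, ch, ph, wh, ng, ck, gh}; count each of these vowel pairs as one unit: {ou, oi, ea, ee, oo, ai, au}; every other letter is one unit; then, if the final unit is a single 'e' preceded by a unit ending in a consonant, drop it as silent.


Word: "extraordinary" (13 letters)
Left-to-right scan:
  [1] 'e' (letter)
  [2] 'x' (letter)
  [3] 't' (letter)
  [4] 'r' (letter)
  [5] 'a' (letter)
  [6] 'o' (letter)
  [7] 'r' (letter)
  [8] 'd' (letter)
  [9] 'i' (letter)
  [10] 'n' (letter)
  [11] 'a' (letter)
  [12] 'r' (letter)
  [13] 'y' (letter)
Units from scan: 13
Sound units = 13 units


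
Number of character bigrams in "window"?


Word: "window" (length 6)
Number of 2-grams = length - 2 + 1 = 6 - 2 + 1
= 5


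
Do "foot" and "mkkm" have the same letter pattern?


Pattern of "foot": [0, 1, 1, 2]
Pattern of "mkkm": [0, 1, 1, 0]
Patterns do not match
Same pattern = No


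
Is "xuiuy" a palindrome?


Word: "xuiuy"
Reversed: "yuiux"
Forward == Backward? xuiuy != yuiux
Palindrome = No


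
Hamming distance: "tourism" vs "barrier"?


Comparing character by character (same length = 7):
  Pos 0: 't' vs 'b' !=
  Pos 1: 'o' vs 'a' !=
  Pos 2: 'u' vs 'r' !=
  Pos 3: 'r' vs 'r' =
  Pos 4: 'i' vs 'i' =
  Pos 5: 's' vs 'e' !=
  Pos 6: 'm' vs 'r' !=
Hamming distance = 5


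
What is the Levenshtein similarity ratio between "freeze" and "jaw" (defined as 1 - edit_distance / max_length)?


Word 1: "freeze" (length 6)
Word 2: "jaw" (length 3)
One optimal edit sequence:
  1. delete 'f'  (+1)
  2. delete 'r'  (+1)
  3. delete 'e'  (+1)
  4. substitute 'e' -> 'j'  (+1)
  5. substitute 'z' -> 'a'  (+1)
  6. substitute 'e' -> 'w'  (+1)
Edit distance = 6
Max length = max(6, 3) = 6
Similarity = 1 - 6/6
= 0.0000


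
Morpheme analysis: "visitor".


Word: "visitor"
Morphemes: visit + -or
Each morpheme carries meaning
= 2 morphemes


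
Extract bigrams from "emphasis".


Word: "emphasis" (length 8)
Number of bigrams = 8 - 2 + 1 = 7
  Position 0: "em"
  Position 1: "mp"
  Position 2: "ph"
  Position 3: "ha"
  Position 4: "as"
  Position 5: "si"
  Position 6: "is"
Bigrams = "em", "mp", "ph", "ha", "as", "si", "is"


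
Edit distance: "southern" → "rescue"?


Word 1: "southern" (length 8)
Word 2: "rescue" (length 6)
One optimal edit sequence (insert/delete/substitute each cost 1):
  1. substitute 's' -> 'r'  (+1)
  2. substitute 'o' -> 'e'  (+1)
  3. substitute 'u' -> 's'  (+1)
  4. substitute 't' -> 'c'  (+1)
  5. substitute 'h' -> 'u'  (+1)
  6. keep 'e'
  7. delete 'r'  (+1)
  8. delete 'n'  (+1)
Total edit operations: 7
Edit distance = 7


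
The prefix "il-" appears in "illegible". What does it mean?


Prefix: il-
Example: illegible = il- + legible
Meaning = not


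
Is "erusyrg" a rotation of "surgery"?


Word: "surgery", Candidate: "erusyrg"
Method: check if candidate is substring of word+word
"surgerysurgery" contains "erusyrg"? No
Is rotation = No


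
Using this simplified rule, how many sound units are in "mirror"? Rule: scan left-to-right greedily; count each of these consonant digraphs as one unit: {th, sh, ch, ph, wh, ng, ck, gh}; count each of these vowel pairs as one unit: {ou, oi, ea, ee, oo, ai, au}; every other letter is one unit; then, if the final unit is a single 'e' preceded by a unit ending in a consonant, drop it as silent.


Word: "mirror" (6 letters)
Left-to-right scan:
  1. 'm' (letter)
  2. 'i' (letter)
  3. 'r' (letter)
  4. 'r' (letter)
  5. 'o' (letter)
  6. 'r' (letter)
Units from scan: 6
Sound units = 6 units


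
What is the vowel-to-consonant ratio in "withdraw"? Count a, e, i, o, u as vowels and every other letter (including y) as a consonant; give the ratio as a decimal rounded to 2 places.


Word: "withdraw"
Vowels (a,e,i,o,u): 2
Consonants: 6
Ratio = 2/6
= 0.33


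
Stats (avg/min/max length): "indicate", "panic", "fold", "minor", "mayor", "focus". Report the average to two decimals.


Lengths: "indicate"=8, "panic"=5, "fold"=4, "minor"=5, "mayor"=5, "focus"=5
Sum = 32, Count = 6
Average = 32/6 = 5.33
= avg=5.33, min=4, max=8


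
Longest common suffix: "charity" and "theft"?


Word 1: "charity"
Word 2: "theft"
Comparing from end:
  Pos -1: 'y' != 't' (stop)
LCS = "" (length 0)


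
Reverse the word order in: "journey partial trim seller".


Original: "journey partial trim seller"
Words (1..n): journey | partial | trim | seller
Reversed (n..1): seller | trim | partial | journey
Result = "seller trim partial journey"


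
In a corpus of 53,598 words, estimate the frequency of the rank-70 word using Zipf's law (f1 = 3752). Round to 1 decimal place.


Zipf's law: f(r) = f(1) / r
f(1) = 3752
f(70) = 3752 / 70
= 53.6 occurrences


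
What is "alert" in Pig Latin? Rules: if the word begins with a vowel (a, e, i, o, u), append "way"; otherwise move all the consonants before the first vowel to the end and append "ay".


Word: "alert"
Starts with vowel → add 'way'
Pig Latin = "alertway"


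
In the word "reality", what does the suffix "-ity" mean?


Suffix: -ity
Example: reality = real + -ity
Meaning = quality of


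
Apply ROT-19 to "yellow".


Word: "yellow"
Shift: 19
Each letter → (letter + shift) mod 26:
  'y' (24) + 19 = 17 → 'r'
  'e' (4) + 19 = 23 → 'x'
  'l' (11) + 19 = 4 → 'e'
  'l' (11) + 19 = 4 → 'e'
  'o' (14) + 19 = 7 → 'h'
  'w' (22) + 19 = 15 → 'p'
Result = "rxeehp"


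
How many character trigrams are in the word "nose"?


Word: "nose" (length 4)
Number of 3-grams = length - 3 + 1 = 4 - 3 + 1
= 2


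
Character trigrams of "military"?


Word: "military" (length 8)
Number of trigrams = 8 - 3 + 1 = 6
  Position 0: "mil"
  Position 1: "ili"
  Position 2: "lit"
  Position 3: "ita"
  Position 4: "tar"
  Position 5: "ary"
Trigrams = "mil", "ili", "lit", "ita", "tar", "ary"


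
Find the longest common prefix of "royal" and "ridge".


Word 1: "royal"
Word 2: "ridge"
Comparing from start:
  Pos 0: 'r' == 'r'
  Pos 1: 'o' != 'i' (stop)
LCP = "r" (length 1)


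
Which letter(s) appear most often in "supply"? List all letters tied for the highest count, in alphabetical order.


Word: "supply"
Letter counts:
  'l': 1
  'p': 2
  's': 1
  'u': 1
  'y': 1
Maximum count = 2
Most frequent = 'p' (2 times each)


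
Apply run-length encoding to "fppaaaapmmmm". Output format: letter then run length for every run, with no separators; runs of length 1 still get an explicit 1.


String: "fppaaaapmmmm"
Scanning for consecutive runs:
  'f' x 1
  'p' x 2
  'a' x 4
  'p' x 1
  'm' x 4
RLE = "f1p2a4p1m4"


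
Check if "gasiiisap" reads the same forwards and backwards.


Word: "gasiiisap"
Reversed: "pasiiisag"
Forward == Backward? gasiiisap != pasiiisag
Palindrome = No


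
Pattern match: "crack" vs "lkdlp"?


Pattern of "crack": [0, 1, 2, 0, 3]
Pattern of "lkdlp": [0, 1, 2, 0, 3]
Patterns match
Same pattern = Yes


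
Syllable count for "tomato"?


Word: "tomato"
Syllable breakdown: to / ma / to
Counting: 3 parts
= 3 syllables


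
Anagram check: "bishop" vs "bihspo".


Word 1: "bishop" → sorted: bhiops
Word 2: "bihspo" → sorted: bhiops
Same letters? bhiops == bhiops
Anagram = Yes


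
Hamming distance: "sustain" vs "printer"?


Comparing character by character (same length = 7):
  Pos 0: 's' vs 'p' !=
  Pos 1: 'u' vs 'r' !=
  Pos 2: 's' vs 'i' !=
  Pos 3: 't' vs 'n' !=
  Pos 4: 'a' vs 't' !=
  Pos 5: 'i' vs 'e' !=
  Pos 6: 'n' vs 'r' !=
Hamming distance = 7


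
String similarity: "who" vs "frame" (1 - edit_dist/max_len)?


Word 1: "who" (length 3)
Word 2: "frame" (length 5)
One optimal edit sequence:
  1. insert 'f'  (+1)
  2. insert 'r'  (+1)
  3. substitute 'w' -> 'a'  (+1)
  4. substitute 'h' -> 'm'  (+1)
  5. substitute 'o' -> 'e'  (+1)
Edit distance = 5
Max length = max(3, 5) = 5
Similarity = 1 - 5/5
= 0.0000


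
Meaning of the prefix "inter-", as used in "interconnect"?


Prefix: inter-
Example: interconnect (inter- + connect)
Meaning = between


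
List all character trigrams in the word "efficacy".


Word: "efficacy" (length 8)
Number of trigrams = 8 - 3 + 1 = 6
  Position 0: "eff"
  Position 1: "ffi"
  Position 2: "fic"
  Position 3: "ica"
  Position 4: "cac"
  Position 5: "acy"
Trigrams = "eff", "ffi", "fic", "ica", "cac", "acy"


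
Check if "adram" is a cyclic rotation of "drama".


Word: "drama", Candidate: "adram"
Method: check if candidate is substring of word+word
"dramadrama" contains "adram"? Yes
Is rotation = Yes


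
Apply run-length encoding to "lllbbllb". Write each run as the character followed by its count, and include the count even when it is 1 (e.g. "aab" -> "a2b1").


String: "lllbbllb"
Scanning for consecutive runs:
  'l' x 3
  'b' x 2
  'l' x 2
  'b' x 1
RLE = "l3b2l2b1"


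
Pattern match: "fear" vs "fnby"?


Pattern of "fear": [0, 1, 2, 3]
Pattern of "fnby": [0, 1, 2, 3]
Patterns match
Same pattern = Yes


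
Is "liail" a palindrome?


Word: "liail"
Reversed: "liail"
Forward == Backward? liail == liail
Palindrome = Yes


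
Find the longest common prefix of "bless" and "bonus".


Word 1: "bless"
Word 2: "bonus"
Comparing from start:
  Pos 0: 'b' == 'b'
  Pos 1: 'l' != 'o' (stop)
LCP = "b" (length 1)


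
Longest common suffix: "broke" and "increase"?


Word 1: "broke"
Word 2: "increase"
Comparing from end:
  Pos -1: 'e' == 'e'
  Pos -2: 'k' != 's' (stop)
LCS = "e" (length 1)


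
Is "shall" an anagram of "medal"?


Word 1: "medal" → sorted: adelm
Word 2: "shall" → sorted: ahlls
Same letters? adelm != ahlls
Anagram = No


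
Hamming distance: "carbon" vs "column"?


Comparing character by character (same length = 6):
  Pos 0: 'c' vs 'c' =
  Pos 1: 'a' vs 'o' !=
  Pos 2: 'r' vs 'l' !=
  Pos 3: 'b' vs 'u' !=
  Pos 4: 'o' vs 'm' !=
  Pos 5: 'n' vs 'n' =
Hamming distance = 4


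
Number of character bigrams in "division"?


Word: "division" (length 8)
Number of 2-grams = length - 2 + 1 = 8 - 2 + 1
= 7


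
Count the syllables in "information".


Word: "information"
Syllable breakdown: in · for · ma · tion
Counting: 4 parts
= 4 syllables


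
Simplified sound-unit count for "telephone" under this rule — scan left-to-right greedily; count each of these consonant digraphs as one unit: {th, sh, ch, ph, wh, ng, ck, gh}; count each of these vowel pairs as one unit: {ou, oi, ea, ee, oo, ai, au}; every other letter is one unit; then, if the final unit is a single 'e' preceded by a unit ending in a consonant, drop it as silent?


Word: "telephone" (9 letters)
Left-to-right scan:
  (1) 't' (letter)
  (2) 'e' (letter)
  (3) 'l' (letter)
  (4) 'e' (letter)
  (5) 'ph' (digraph)
  (6) 'o' (letter)
  (7) 'n' (letter)
  (8) 'e' (letter)
Units from scan: 8
Final unit is 'e' after a consonant -> drop as silent (-1)
Sound units = 7 units


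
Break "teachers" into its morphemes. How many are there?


Word: "teachers"
Morphemes: teach / -er / -s
Each morpheme carries meaning
= 3 morphemes


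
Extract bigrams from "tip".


Word: "tip" (length 3)
Number of bigrams = 3 - 2 + 1 = 2
  Position 0: "ti"
  Position 1: "ip"
Bigrams = "ti", "ip"


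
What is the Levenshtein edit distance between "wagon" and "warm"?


Word 1: "wagon" (length 5)
Word 2: "warm" (length 4)
One optimal edit sequence (insert/delete/substitute each cost 1):
  1. keep 'w'
  2. keep 'a'
  3. delete 'g'  (+1)
  4. substitute 'o' -> 'r'  (+1)
  5. substitute 'n' -> 'm'  (+1)
Total edit operations: 3
Edit distance = 3


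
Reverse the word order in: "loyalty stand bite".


Original: "loyalty stand bite"
Words (1..n): loyalty | stand | bite
Reversed (n..1): bite | stand | loyalty
Result = "bite stand loyalty"


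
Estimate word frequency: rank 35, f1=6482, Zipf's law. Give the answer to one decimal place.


Zipf's law: f(r) = f(1) / r
f(1) = 6482
f(35) = 6482 / 35
= 185.2 occurrences


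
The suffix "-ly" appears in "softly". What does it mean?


Suffix: -ly
As in: softly -> soft + -ly
Meaning = in a manner


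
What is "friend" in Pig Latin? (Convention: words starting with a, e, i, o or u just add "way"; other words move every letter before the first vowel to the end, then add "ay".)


Word: "friend"
Starts with consonant(s) → move to end, add 'ay'
Consonant cluster: "fr"
Pig Latin = "iendfray"


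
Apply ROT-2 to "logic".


Word: "logic"
Shift: 2
Each letter → (letter + shift) mod 26:
  'l' (11) + 2 = 13 → 'n'
  'o' (14) + 2 = 16 → 'q'
  'g' (6) + 2 = 8 → 'i'
  'i' (8) + 2 = 10 → 'k'
  'c' (2) + 2 = 4 → 'e'
Result = "nqike"


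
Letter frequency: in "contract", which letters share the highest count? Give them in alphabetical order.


Word: "contract"
Letter counts:
  'a': 1
  'c': 2
  'n': 1
  'o': 1
  'r': 1
  't': 2
Maximum count = 2
Most frequent = 'c', 't' (2 times each)


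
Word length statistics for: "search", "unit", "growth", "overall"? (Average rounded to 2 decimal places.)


Lengths: "search"=6, "unit"=4, "growth"=6, "overall"=7
Sum = 23, Count = 4
Average = 23/4 = 5.75
= avg=5.75, min=4, max=7


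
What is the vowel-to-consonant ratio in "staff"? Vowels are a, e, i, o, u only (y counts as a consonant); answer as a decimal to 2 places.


Word: "staff"
Vowels (a,e,i,o,u): 1
Consonants: 4
Ratio = 1/4
= 0.25


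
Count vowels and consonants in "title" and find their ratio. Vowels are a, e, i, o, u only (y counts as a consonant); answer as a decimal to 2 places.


Word: "title"
Vowels (a,e,i,o,u): 2
Consonants: 3
Ratio = 2/3
= 0.67


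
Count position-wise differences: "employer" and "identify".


Comparing character by character (same length = 8):
  Pos 0: 'e' vs 'i' !=
  Pos 1: 'm' vs 'd' !=
  Pos 2: 'p' vs 'e' !=
  Pos 3: 'l' vs 'n' !=
  Pos 4: 'o' vs 't' !=
  Pos 5: 'y' vs 'i' !=
  Pos 6: 'e' vs 'f' !=
  Pos 7: 'r' vs 'y' !=
Hamming distance = 8


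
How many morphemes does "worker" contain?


Word: "worker"
Morphemes: work | -er
Each morpheme carries meaning
= 2 morphemes


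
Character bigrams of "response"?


Word: "response" (length 8)
Number of bigrams = 8 - 2 + 1 = 7
  Position 0: "re"
  Position 1: "es"
  Position 2: "sp"
  Position 3: "po"
  Position 4: "on"
  Position 5: "ns"
  Position 6: "se"
Bigrams = "re", "es", "sp", "po", "on", "ns", "se"


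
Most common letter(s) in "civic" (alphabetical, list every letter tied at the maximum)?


Word: "civic"
Letter counts:
  'c': 2
  'i': 2
  'v': 1
Maximum count = 2
Most frequent = 'c', 'i' (2 times each)


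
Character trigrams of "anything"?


Word: "anything" (length 8)
Number of trigrams = 8 - 3 + 1 = 6
  Position 0: "any"
  Position 1: "nyt"
  Position 2: "yth"
  Position 3: "thi"
  Position 4: "hin"
  Position 5: "ing"
Trigrams = "any", "nyt", "yth", "thi", "hin", "ing"


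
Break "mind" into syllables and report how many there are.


Word: "mind"
Syllable breakdown: mind
Counting: 1 part
= 1 syllable


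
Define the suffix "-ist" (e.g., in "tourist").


Suffix: -ist
Example: tourist = tour + -ist
Meaning = one who practices


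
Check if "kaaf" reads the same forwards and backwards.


Word: "kaaf"
Reversed: "faak"
Forward == Backward? kaaf != faak
Palindrome = No


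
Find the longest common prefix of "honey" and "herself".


Word 1: "honey"
Word 2: "herself"
Comparing from start:
  Pos 0: 'h' == 'h'
  Pos 1: 'o' != 'e' (stop)
LCP = "h" (length 1)


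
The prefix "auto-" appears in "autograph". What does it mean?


Prefix: auto-
Example: autograph = auto- + graph
Meaning = self
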